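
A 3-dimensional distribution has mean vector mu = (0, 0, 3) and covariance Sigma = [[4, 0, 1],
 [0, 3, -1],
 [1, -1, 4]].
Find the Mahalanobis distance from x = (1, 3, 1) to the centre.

Step 1 — centre the observation: (x - mu) = (1, 3, -2).

Step 2 — invert Sigma (cofactor / det for 3×3, or solve directly):
  Sigma^{-1} = [[0.2683, -0.0244, -0.0732],
 [-0.0244, 0.3659, 0.0976],
 [-0.0732, 0.0976, 0.2927]].

Step 3 — form the quadratic (x - mu)^T · Sigma^{-1} · (x - mu):
  Sigma^{-1} · (x - mu) = (0.3415, 0.878, -0.3659).
  (x - mu)^T · [Sigma^{-1} · (x - mu)] = (1)·(0.3415) + (3)·(0.878) + (-2)·(-0.3659) = 3.7073.

Step 4 — take square root: d = √(3.7073) ≈ 1.9254.

d(x, mu) = √(3.7073) ≈ 1.9254


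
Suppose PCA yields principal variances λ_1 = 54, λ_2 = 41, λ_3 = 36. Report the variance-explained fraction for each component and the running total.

Step 1 — total variance = trace(Sigma) = Σ λ_i = 54 + 41 + 36 = 131.

Step 2 — fraction explained by component i = λ_i / Σ λ:
  PC1: 54/131 = 0.4122
  PC2: 41/131 = 0.313
  PC3: 36/131 = 0.2748

Step 3 — cumulative fraction after k components = (λ_1 + ... + λ_k) / Σ λ:
  k = 1: 54/131 = 0.4122
  k = 2: (54 + 41)/131 = 95/131 = 0.7252
  k = 3: (54 + 41 + 36)/131 = 131/131 = 1

Summary (fraction, with percent):

explained: PC1 0.4122 (41.22%), PC2 0.313 (31.3%), PC3 0.2748 (27.48%);  cumulative: 0.4122, 0.7252, 1


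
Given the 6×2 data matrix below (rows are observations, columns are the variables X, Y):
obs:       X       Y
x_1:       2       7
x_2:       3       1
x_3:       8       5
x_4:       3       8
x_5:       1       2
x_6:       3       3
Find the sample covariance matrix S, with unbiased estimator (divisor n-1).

Step 1 — column means:
  mean(X) = (2 + 3 + 8 + 3 + 1 + 3) / 6 = 20/6 = 3.3333
  mean(Y) = (7 + 1 + 5 + 8 + 2 + 3) / 6 = 26/6 = 4.3333

Step 2 — sample covariance S[i,j] = (1/(n-1)) · Σ_k (x_{k,i} - mean_i) · (x_{k,j} - mean_j), with n-1 = 5.
  S[X,X] = ((-1.3333)·(-1.3333) + (-0.3333)·(-0.3333) + (4.6667)·(4.6667) + (-0.3333)·(-0.3333) + (-2.3333)·(-2.3333) + (-0.3333)·(-0.3333)) / 5 = 29.3333/5 = 5.8667
  S[X,Y] = ((-1.3333)·(2.6667) + (-0.3333)·(-3.3333) + (4.6667)·(0.6667) + (-0.3333)·(3.6667) + (-2.3333)·(-2.3333) + (-0.3333)·(-1.3333)) / 5 = 5.3333/5 = 1.0667
  S[Y,Y] = ((2.6667)·(2.6667) + (-3.3333)·(-3.3333) + (0.6667)·(0.6667) + (3.6667)·(3.6667) + (-2.3333)·(-2.3333) + (-1.3333)·(-1.3333)) / 5 = 39.3333/5 = 7.8667

S is symmetric (S[j,i] = S[i,j]). Assembling:

S = [[5.8667, 1.0667],
 [1.0667, 7.8667]]


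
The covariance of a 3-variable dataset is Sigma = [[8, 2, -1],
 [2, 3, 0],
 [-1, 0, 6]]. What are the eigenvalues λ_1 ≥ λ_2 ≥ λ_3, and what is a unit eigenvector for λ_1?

Step 1 — characteristic polynomial p(λ) = det(λI - Sigma) = λ³ - tr·λ² + c_1·λ - det, where tr = trace, c_1 = sum of the principal 2×2 minors, det = det(Sigma):
  tr = 8 + 3 + 6 = 17,
  c_1 = (8·3 - (2)²) + (8·6 - (-1)²) + (3·6 - (0)²) = 20 + 47 + 18 = 85,
  det = 8·(3·6 - (0)²) - (2)·((2)·6 - (0)·(-1)) + (-1)·((2)·(0) - 3·(-1)) = 8·(18) - (2)·(12) + (-1)·(3) = 117.
  So p(λ) = λ³ - 17λ² + 85λ - 117.
Step 2 — look for an integer root (rational root theorem: any rational root is an integer divisor of 117). Testing λ = 9:
  p(9) = 729 - 1377 + 765 - 117 = 0  ✓
  Dividing out (λ - 9): p(λ) = (λ - 9)(λ² - 8λ + 13).
Step 3 — remaining eigenvalues from the quadratic λ² - 8λ + 13 = 0:
  Δ = 8² - 4·13 = 64 - 52 = 12,  λ = (8 ± √12)/2 = (8 ± 3.4641)/2 ≈ 5.7321 or 2.2679.
  Sorted: λ_1 = 9,  λ_2 = 5.7321,  λ_3 = 2.2679  (check: sum = 17 = tr ✓).

Step 4 — unit eigenvector for λ_1 = 9: v spans the null space of (Sigma - λ_1 I), whose rows are
  r_1 = (-1, 2, -1),  r_2 = (2, -6, 0),  r_3 = (-1, 0, -3).
  v is orthogonal to every row, so take v ∝ r_1 × r_2 = ((2)·(0) - (-1)·(-6), (-1)·(2) - (-1)·(0), (-1)·(-6) - (2)·(2)) = (-6, -2, 2).
  Rescale (divide by 2; multiply by -1 so the first nonzero entry is positive): u = (3, 1, -1).
  ||u|| = √((3)² + (1)² + (-1)²) = √(11) ≈ 3.3166,  v_1 = u/||u|| ≈ (0.9045, 0.3015, -0.3015) (||v_1|| = 1).

λ_1 = 9,  λ_2 = 5.7321,  λ_3 = 2.2679;  v_1 ≈ (0.9045, 0.3015, -0.3015)


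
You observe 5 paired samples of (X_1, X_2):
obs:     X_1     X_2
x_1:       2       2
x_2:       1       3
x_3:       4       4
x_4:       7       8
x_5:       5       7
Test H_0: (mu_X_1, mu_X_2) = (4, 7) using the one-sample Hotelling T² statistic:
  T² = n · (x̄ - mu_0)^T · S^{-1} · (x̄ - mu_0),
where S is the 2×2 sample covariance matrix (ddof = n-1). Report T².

Step 1 — sample mean vector:
  mean(X_1) = (2 + 1 + 4 + 7 + 5) / 5 = 19/5 = 3.8
  mean(X_2) = (2 + 3 + 4 + 8 + 7) / 5 = 24/5 = 4.8
  x̄ = (3.8, 4.8),  deviation x̄ - mu_0 = (3.8, 4.8) - (4, 7) = (-0.2, -2.2).

Step 2 — sample covariance matrix, S[i,j] = (1/(n-1)) · Σ_k (x_{k,i} - mean_i) · (x_{k,j} - mean_j), divisor n-1 = 4:
  S[X_1,X_1] = ((-1.8)·(-1.8) + (-2.8)·(-2.8) + (0.2)·(0.2) + (3.2)·(3.2) + (1.2)·(1.2)) / 4 = 22.8/4 = 5.7
  S[X_1,X_2] = ((-1.8)·(-2.8) + (-2.8)·(-1.8) + (0.2)·(-0.8) + (3.2)·(3.2) + (1.2)·(2.2)) / 4 = 22.8/4 = 5.7
  S[X_2,X_2] = ((-2.8)·(-2.8) + (-1.8)·(-1.8) + (-0.8)·(-0.8) + (3.2)·(3.2) + (2.2)·(2.2)) / 4 = 26.8/4 = 6.7
  S = [[5.7, 5.7],
 [5.7, 6.7]].

Step 3 — invert S. det(S) = 5.7·6.7 - (5.7)² = 5.7.
  S^{-1} = (1/det) · [[d, -b], [-b, a]] = [[1.1754, -1],
 [-1, 1]].

Step 4 — quadratic form (x̄ - mu_0)^T · S^{-1} · (x̄ - mu_0):
  S^{-1} · (x̄ - mu_0) = (1.9649, -2),
  (x̄ - mu_0)^T · [...] = (-0.2)·(1.9649) + (-2.2)·(-2) = 4.007.

Step 5 — scale by n: T² = 5 · 4.007 = 20.0351.

T² ≈ 20.0351


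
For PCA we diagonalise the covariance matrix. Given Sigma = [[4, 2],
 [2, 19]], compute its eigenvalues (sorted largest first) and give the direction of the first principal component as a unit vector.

Step 1 — characteristic polynomial of 2×2 Sigma:
  det(Sigma - λI) = λ² - trace · λ + det = 0.
  trace = 4 + 19 = 23, det = 4·19 - (2)² = 72.
Step 2 — discriminant:
  Δ = trace² - 4·det = 529 - 288 = 241.
Step 3 — eigenvalues:
  λ = (trace ± √Δ)/2 = (23 ± 15.5242)/2,
  λ_1 = 19.2621,  λ_2 = 3.7379.

Step 4 — unit eigenvector for λ_1: solve (Sigma - λ_1 I)v = 0. First row:
  (4 - 19.2621)·v_x + (2)·v_y = 0, i.e. (-15.2621)·v_x + (2)·v_y = 0,
  so v ∝ (b, λ_1 - a) = (2, 15.2621) = u.
  ||u|| = √((2)² + (15.2621)²) = √(236.9313) ≈ 15.3926,
  v_1 = u/||u|| ≈ (0.1299, 0.9915) (||v_1|| = 1).

λ_1 = 19.2621,  λ_2 = 3.7379;  v_1 ≈ (0.1299, 0.9915)


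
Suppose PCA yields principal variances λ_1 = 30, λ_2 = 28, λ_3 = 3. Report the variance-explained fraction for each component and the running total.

Step 1 — total variance = trace(Sigma) = Σ λ_i = 30 + 28 + 3 = 61.

Step 2 — fraction explained by component i = λ_i / Σ λ:
  PC1: 30/61 = 0.4918
  PC2: 28/61 = 0.459
  PC3: 3/61 = 0.0492

Step 3 — cumulative fraction after k components = (λ_1 + ... + λ_k) / Σ λ:
  k = 1: 30/61 = 0.4918
  k = 2: (30 + 28)/61 = 58/61 = 0.9508
  k = 3: (30 + 28 + 3)/61 = 61/61 = 1

Summary (fraction, with percent):

explained: PC1 0.4918 (49.18%), PC2 0.459 (45.9%), PC3 0.0492 (4.92%);  cumulative: 0.4918, 0.9508, 1


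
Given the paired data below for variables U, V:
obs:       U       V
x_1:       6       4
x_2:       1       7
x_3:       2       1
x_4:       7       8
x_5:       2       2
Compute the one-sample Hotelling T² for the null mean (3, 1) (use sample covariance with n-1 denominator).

Step 1 — sample mean vector:
  mean(U) = (6 + 1 + 2 + 7 + 2) / 5 = 18/5 = 3.6
  mean(V) = (4 + 7 + 1 + 8 + 2) / 5 = 22/5 = 4.4
  x̄ = (3.6, 4.4),  deviation x̄ - mu_0 = (3.6, 4.4) - (3, 1) = (0.6, 3.4).

Step 2 — sample covariance matrix, S[i,j] = (1/(n-1)) · Σ_k (x_{k,i} - mean_i) · (x_{k,j} - mean_j), divisor n-1 = 4:
  S[U,U] = ((2.4)·(2.4) + (-2.6)·(-2.6) + (-1.6)·(-1.6) + (3.4)·(3.4) + (-1.6)·(-1.6)) / 4 = 29.2/4 = 7.3
  S[U,V] = ((2.4)·(-0.4) + (-2.6)·(2.6) + (-1.6)·(-3.4) + (3.4)·(3.6) + (-1.6)·(-2.4)) / 4 = 13.8/4 = 3.45
  S[V,V] = ((-0.4)·(-0.4) + (2.6)·(2.6) + (-3.4)·(-3.4) + (3.6)·(3.6) + (-2.4)·(-2.4)) / 4 = 37.2/4 = 9.3
  S = [[7.3, 3.45],
 [3.45, 9.3]].

Step 3 — invert S. det(S) = 7.3·9.3 - (3.45)² = 55.9875.
  S^{-1} = (1/det) · [[d, -b], [-b, a]] = [[0.1661, -0.0616],
 [-0.0616, 0.1304]].

Step 4 — quadratic form (x̄ - mu_0)^T · S^{-1} · (x̄ - mu_0):
  S^{-1} · (x̄ - mu_0) = (-0.1098, 0.4063),
  (x̄ - mu_0)^T · [...] = (0.6)·(-0.1098) + (3.4)·(0.4063) = 1.3157.

Step 5 — scale by n: T² = 5 · 1.3157 = 6.5783.

T² ≈ 6.5783


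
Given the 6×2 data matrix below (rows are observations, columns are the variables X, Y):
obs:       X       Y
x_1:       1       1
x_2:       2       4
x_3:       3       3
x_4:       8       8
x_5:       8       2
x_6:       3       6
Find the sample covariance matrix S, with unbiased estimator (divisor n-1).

Step 1 — column means:
  mean(X) = (1 + 2 + 3 + 8 + 8 + 3) / 6 = 25/6 = 4.1667
  mean(Y) = (1 + 4 + 3 + 8 + 2 + 6) / 6 = 24/6 = 4

Step 2 — sample covariance S[i,j] = (1/(n-1)) · Σ_k (x_{k,i} - mean_i) · (x_{k,j} - mean_j), with n-1 = 5.
  S[X,X] = ((-3.1667)·(-3.1667) + (-2.1667)·(-2.1667) + (-1.1667)·(-1.1667) + (3.8333)·(3.8333) + (3.8333)·(3.8333) + (-1.1667)·(-1.1667)) / 5 = 46.8333/5 = 9.3667
  S[X,Y] = ((-3.1667)·(-3) + (-2.1667)·(0) + (-1.1667)·(-1) + (3.8333)·(4) + (3.8333)·(-2) + (-1.1667)·(2)) / 5 = 16/5 = 3.2
  S[Y,Y] = ((-3)·(-3) + (0)·(0) + (-1)·(-1) + (4)·(4) + (-2)·(-2) + (2)·(2)) / 5 = 34/5 = 6.8

S is symmetric (S[j,i] = S[i,j]). Assembling:

S = [[9.3667, 3.2],
 [3.2, 6.8]]


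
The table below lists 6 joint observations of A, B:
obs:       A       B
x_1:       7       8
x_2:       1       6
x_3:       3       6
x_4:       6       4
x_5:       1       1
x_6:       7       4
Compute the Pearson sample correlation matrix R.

Step 1 — column means:
  mean(A) = (7 + 1 + 3 + 6 + 1 + 7) / 6 = 25/6 = 4.1667
  mean(B) = (8 + 6 + 6 + 4 + 1 + 4) / 6 = 29/6 = 4.8333

Step 2 — sample variances and covariances s[i,j] = (1/(n-1)) · Σ_k (x_{k,i} - mean_i) · (x_{k,j} - mean_j), with n-1 = 5:
  s[A,A] = ((2.8333)·(2.8333) + (-3.1667)·(-3.1667) + (-1.1667)·(-1.1667) + (1.8333)·(1.8333) + (-3.1667)·(-3.1667) + (2.8333)·(2.8333)) / 5 = 40.8333/5 = 8.1667
  s[A,B] = ((2.8333)·(3.1667) + (-3.1667)·(1.1667) + (-1.1667)·(1.1667) + (1.8333)·(-0.8333) + (-3.1667)·(-3.8333) + (2.8333)·(-0.8333)) / 5 = 12.1667/5 = 2.4333
  s[B,B] = ((3.1667)·(3.1667) + (1.1667)·(1.1667) + (1.1667)·(1.1667) + (-0.8333)·(-0.8333) + (-3.8333)·(-3.8333) + (-0.8333)·(-0.8333)) / 5 = 28.8333/5 = 5.7667
  Sample standard deviations s_i = √(s[i,i]):
  s(A) = √(8.1667) = 2.8577
  s(B) = √(5.7667) = 2.4014

Step 3 — r_{ij} = s_{ij} / (s_i · s_j):
  r[A,A] = 1 (diagonal).
  r[A,B] = 2.4333 / (2.8577 · 2.4014) = 2.4333 / 6.8625 = 0.3546
  r[B,B] = 1 (diagonal).

R is symmetric with unit diagonal. Assembling:

R = [[1, 0.3546],
 [0.3546, 1]]


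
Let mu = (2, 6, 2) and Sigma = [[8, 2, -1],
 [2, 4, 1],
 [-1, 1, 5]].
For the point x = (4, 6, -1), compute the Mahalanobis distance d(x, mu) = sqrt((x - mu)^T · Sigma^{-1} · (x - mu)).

Step 1 — centre the observation: (x - mu) = (2, 0, -3).

Step 2 — invert Sigma (cofactor / det for 3×3, or solve directly):
  Sigma^{-1} = [[0.1532, -0.0887, 0.0484],
 [-0.0887, 0.3145, -0.0806],
 [0.0484, -0.0806, 0.2258]].

Step 3 — form the quadratic (x - mu)^T · Sigma^{-1} · (x - mu):
  Sigma^{-1} · (x - mu) = (0.1613, 0.0645, -0.5806).
  (x - mu)^T · [Sigma^{-1} · (x - mu)] = (2)·(0.1613) + (0)·(0.0645) + (-3)·(-0.5806) = 2.0645.

Step 4 — take square root: d = √(2.0645) ≈ 1.4368.

d(x, mu) = √(2.0645) ≈ 1.4368


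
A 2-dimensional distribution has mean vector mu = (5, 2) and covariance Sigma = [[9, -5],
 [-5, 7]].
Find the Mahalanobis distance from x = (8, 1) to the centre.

Step 1 — centre the observation: (x - mu) = (3, -1).

Step 2 — invert Sigma. det(Sigma) = 9·7 - (-5)² = 38.
  Sigma^{-1} = (1/det) · [[d, -b], [-b, a]] = [[0.1842, 0.1316],
 [0.1316, 0.2368]].

Step 3 — form the quadratic (x - mu)^T · Sigma^{-1} · (x - mu):
  Sigma^{-1} · (x - mu) = (0.4211, 0.1579).
  (x - mu)^T · [Sigma^{-1} · (x - mu)] = (3)·(0.4211) + (-1)·(0.1579) = 1.1053.

Step 4 — take square root: d = √(1.1053) ≈ 1.0513.

d(x, mu) = √(1.1053) ≈ 1.0513


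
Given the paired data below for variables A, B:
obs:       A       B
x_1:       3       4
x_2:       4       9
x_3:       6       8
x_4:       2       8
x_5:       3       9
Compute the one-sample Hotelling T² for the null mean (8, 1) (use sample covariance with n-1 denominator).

Step 1 — sample mean vector:
  mean(A) = (3 + 4 + 6 + 2 + 3) / 5 = 18/5 = 3.6
  mean(B) = (4 + 9 + 8 + 8 + 9) / 5 = 38/5 = 7.6
  x̄ = (3.6, 7.6),  deviation x̄ - mu_0 = (3.6, 7.6) - (8, 1) = (-4.4, 6.6).

Step 2 — sample covariance matrix, S[i,j] = (1/(n-1)) · Σ_k (x_{k,i} - mean_i) · (x_{k,j} - mean_j), divisor n-1 = 4:
  S[A,A] = ((-0.6)·(-0.6) + (0.4)·(0.4) + (2.4)·(2.4) + (-1.6)·(-1.6) + (-0.6)·(-0.6)) / 4 = 9.2/4 = 2.3
  S[A,B] = ((-0.6)·(-3.6) + (0.4)·(1.4) + (2.4)·(0.4) + (-1.6)·(0.4) + (-0.6)·(1.4)) / 4 = 2.2/4 = 0.55
  S[B,B] = ((-3.6)·(-3.6) + (1.4)·(1.4) + (0.4)·(0.4) + (0.4)·(0.4) + (1.4)·(1.4)) / 4 = 17.2/4 = 4.3
  S = [[2.3, 0.55],
 [0.55, 4.3]].

Step 3 — invert S. det(S) = 2.3·4.3 - (0.55)² = 9.5875.
  S^{-1} = (1/det) · [[d, -b], [-b, a]] = [[0.4485, -0.0574],
 [-0.0574, 0.2399]].

Step 4 — quadratic form (x̄ - mu_0)^T · S^{-1} · (x̄ - mu_0):
  S^{-1} · (x̄ - mu_0) = (-2.352, 1.8357),
  (x̄ - mu_0)^T · [...] = (-4.4)·(-2.352) + (6.6)·(1.8357) = 22.4647.

Step 5 — scale by n: T² = 5 · 22.4647 = 112.3233.

T² ≈ 112.3233


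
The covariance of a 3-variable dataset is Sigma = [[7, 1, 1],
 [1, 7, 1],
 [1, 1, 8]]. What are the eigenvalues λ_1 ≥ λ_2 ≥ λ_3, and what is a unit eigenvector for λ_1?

Step 1 — characteristic polynomial p(λ) = det(λI - Sigma) = λ³ - tr·λ² + c_1·λ - det, where tr = trace, c_1 = sum of the principal 2×2 minors, det = det(Sigma):
  tr = 7 + 7 + 8 = 22,
  c_1 = (7·7 - (1)²) + (7·8 - (1)²) + (7·8 - (1)²) = 48 + 55 + 55 = 158,
  det = 7·(7·8 - (1)²) - (1)·((1)·8 - (1)·(1)) + (1)·((1)·(1) - 7·(1)) = 7·(55) - (1)·(7) + (1)·(-6) = 372.
  So p(λ) = λ³ - 22λ² + 158λ - 372.
Step 2 — look for an integer root (rational root theorem: any rational root is an integer divisor of 372). Testing λ = 6:
  p(6) = 216 - 792 + 948 - 372 = 0  ✓
  Dividing out (λ - 6): p(λ) = (λ - 6)(λ² - 16λ + 62).
Step 3 — remaining eigenvalues from the quadratic λ² - 16λ + 62 = 0:
  Δ = 16² - 4·62 = 256 - 248 = 8,  λ = (16 ± √8)/2 = (16 ± 2.8284)/2 ≈ 9.4142 or 6.5858.
  Sorted: λ_1 = 9.4142,  λ_2 = 6.5858,  λ_3 = 6  (check: sum = 22 = tr ✓).

Step 4 — unit eigenvector for λ_1 ≈ 9.4142: v spans the null space of (Sigma - λ_1 I), whose rows are
  r_1 = (-2.4142, 1, 1),  r_2 = (1, -2.4142, 1),  r_3 = (1, 1, -1.4142).
  v is orthogonal to every row, so take v ∝ r_1 × r_2 = ((1)·(1) - (1)·(-2.4142), (1)·(1) - (-2.4142)·(1), (-2.4142)·(-2.4142) - (1)·(1)) ≈ (3.4142, 3.4142, 4.8284).
  Let u = (3.4142, 3.4142, 4.8284).
  ||u|| = √((3.4142)² + (3.4142)² + (4.8284)²) = √(46.6274) ≈ 6.8284,  v_1 = u/||u|| ≈ (0.5, 0.5, 0.7071) (||v_1|| = 1).

λ_1 = 9.4142,  λ_2 = 6.5858,  λ_3 = 6;  v_1 ≈ (0.5, 0.5, 0.7071)


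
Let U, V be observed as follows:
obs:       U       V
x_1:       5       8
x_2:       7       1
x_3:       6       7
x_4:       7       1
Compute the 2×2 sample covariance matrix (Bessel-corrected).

Step 1 — column means:
  mean(U) = (5 + 7 + 6 + 7) / 4 = 25/4 = 6.25
  mean(V) = (8 + 1 + 7 + 1) / 4 = 17/4 = 4.25

Step 2 — sample covariance S[i,j] = (1/(n-1)) · Σ_k (x_{k,i} - mean_i) · (x_{k,j} - mean_j), with n-1 = 3.
  S[U,U] = ((-1.25)·(-1.25) + (0.75)·(0.75) + (-0.25)·(-0.25) + (0.75)·(0.75)) / 3 = 2.75/3 = 0.9167
  S[U,V] = ((-1.25)·(3.75) + (0.75)·(-3.25) + (-0.25)·(2.75) + (0.75)·(-3.25)) / 3 = -10.25/3 = -3.4167
  S[V,V] = ((3.75)·(3.75) + (-3.25)·(-3.25) + (2.75)·(2.75) + (-3.25)·(-3.25)) / 3 = 42.75/3 = 14.25

S is symmetric (S[j,i] = S[i,j]). Assembling:

S = [[0.9167, -3.4167],
 [-3.4167, 14.25]]


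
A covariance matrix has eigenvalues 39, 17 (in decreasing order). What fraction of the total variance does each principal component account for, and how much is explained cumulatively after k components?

Step 1 — total variance = trace(Sigma) = Σ λ_i = 39 + 17 = 56.

Step 2 — fraction explained by component i = λ_i / Σ λ:
  PC1: 39/56 = 0.6964
  PC2: 17/56 = 0.3036

Step 3 — cumulative fraction after k components = (λ_1 + ... + λ_k) / Σ λ:
  k = 1: 39/56 = 0.6964
  k = 2: (39 + 17)/56 = 56/56 = 1

Summary (fraction, with percent):

explained: PC1 0.6964 (69.64%), PC2 0.3036 (30.36%);  cumulative: 0.6964, 1


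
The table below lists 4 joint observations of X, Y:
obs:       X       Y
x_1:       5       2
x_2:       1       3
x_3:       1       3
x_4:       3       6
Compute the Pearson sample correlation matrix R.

Step 1 — column means:
  mean(X) = (5 + 1 + 1 + 3) / 4 = 10/4 = 2.5
  mean(Y) = (2 + 3 + 3 + 6) / 4 = 14/4 = 3.5

Step 2 — sample variances and covariances s[i,j] = (1/(n-1)) · Σ_k (x_{k,i} - mean_i) · (x_{k,j} - mean_j), with n-1 = 3:
  s[X,X] = ((2.5)·(2.5) + (-1.5)·(-1.5) + (-1.5)·(-1.5) + (0.5)·(0.5)) / 3 = 11/3 = 3.6667
  s[X,Y] = ((2.5)·(-1.5) + (-1.5)·(-0.5) + (-1.5)·(-0.5) + (0.5)·(2.5)) / 3 = -1/3 = -0.3333
  s[Y,Y] = ((-1.5)·(-1.5) + (-0.5)·(-0.5) + (-0.5)·(-0.5) + (2.5)·(2.5)) / 3 = 9/3 = 3
  Sample standard deviations s_i = √(s[i,i]):
  s(X) = √(3.6667) = 1.9149
  s(Y) = √(3) = 1.7321

Step 3 — r_{ij} = s_{ij} / (s_i · s_j):
  r[X,X] = 1 (diagonal).
  r[X,Y] = -0.3333 / (1.9149 · 1.7321) = -0.3333 / 3.3166 = -0.1005
  r[Y,Y] = 1 (diagonal).

R is symmetric with unit diagonal. Assembling:

R = [[1, -0.1005],
 [-0.1005, 1]]


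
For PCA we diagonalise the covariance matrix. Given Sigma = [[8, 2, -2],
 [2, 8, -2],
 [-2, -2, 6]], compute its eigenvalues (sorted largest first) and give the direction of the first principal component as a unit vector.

Step 1 — characteristic polynomial p(λ) = det(λI - Sigma) = λ³ - tr·λ² + c_1·λ - det, where tr = trace, c_1 = sum of the principal 2×2 minors, det = det(Sigma):
  tr = 8 + 8 + 6 = 22,
  c_1 = (8·8 - (2)²) + (8·6 - (-2)²) + (8·6 - (-2)²) = 60 + 44 + 44 = 148,
  det = 8·(8·6 - (-2)²) - (2)·((2)·6 - (-2)·(-2)) + (-2)·((2)·(-2) - 8·(-2)) = 8·(44) - (2)·(8) + (-2)·(12) = 312.
  So p(λ) = λ³ - 22λ² + 148λ - 312.
Step 2 — look for an integer root (rational root theorem: any rational root is an integer divisor of 312). Testing λ = 6:
  p(6) = 216 - 792 + 888 - 312 = 0  ✓
  Dividing out (λ - 6): p(λ) = (λ - 6)(λ² - 16λ + 52).
Step 3 — remaining eigenvalues from the quadratic λ² - 16λ + 52 = 0:
  Δ = 16² - 4·52 = 256 - 208 = 48,  λ = (16 ± √48)/2 = (16 ± 6.9282)/2 ≈ 11.4641 or 4.5359.
  Sorted: λ_1 = 11.4641,  λ_2 = 6,  λ_3 = 4.5359  (check: sum = 22 = tr ✓).

Step 4 — unit eigenvector for λ_1 ≈ 11.4641: v spans the null space of (Sigma - λ_1 I), whose rows are
  r_1 = (-3.4641, 2, -2),  r_2 = (2, -3.4641, -2),  r_3 = (-2, -2, -5.4641).
  v is orthogonal to every row, so take v ∝ r_1 × r_2 = ((2)·(-2) - (-2)·(-3.4641), (-2)·(2) - (-3.4641)·(-2), (-3.4641)·(-3.4641) - (2)·(2)) ≈ (-10.9282, -10.9282, 8).
  Rescale (multiply by -1 so the first nonzero entry is positive): u = (10.9282, 10.9282, -8).
  ||u|| = √((10.9282)² + (10.9282)² + (-8)²) = √(302.8513) ≈ 17.4026,  v_1 = u/||u|| ≈ (0.628, 0.628, -0.4597) (||v_1|| = 1).

λ_1 = 11.4641,  λ_2 = 6,  λ_3 = 4.5359;  v_1 ≈ (0.628, 0.628, -0.4597)


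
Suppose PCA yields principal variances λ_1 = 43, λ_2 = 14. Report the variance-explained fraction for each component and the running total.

Step 1 — total variance = trace(Sigma) = Σ λ_i = 43 + 14 = 57.

Step 2 — fraction explained by component i = λ_i / Σ λ:
  PC1: 43/57 = 0.7544
  PC2: 14/57 = 0.2456

Step 3 — cumulative fraction after k components = (λ_1 + ... + λ_k) / Σ λ:
  k = 1: 43/57 = 0.7544
  k = 2: (43 + 14)/57 = 57/57 = 1

Summary (fraction, with percent):

explained: PC1 0.7544 (75.44%), PC2 0.2456 (24.56%);  cumulative: 0.7544, 1


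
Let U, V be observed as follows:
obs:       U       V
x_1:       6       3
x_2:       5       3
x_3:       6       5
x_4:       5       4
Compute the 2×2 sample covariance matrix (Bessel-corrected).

Step 1 — column means:
  mean(U) = (6 + 5 + 6 + 5) / 4 = 22/4 = 5.5
  mean(V) = (3 + 3 + 5 + 4) / 4 = 15/4 = 3.75

Step 2 — sample covariance S[i,j] = (1/(n-1)) · Σ_k (x_{k,i} - mean_i) · (x_{k,j} - mean_j), with n-1 = 3.
  S[U,U] = ((0.5)·(0.5) + (-0.5)·(-0.5) + (0.5)·(0.5) + (-0.5)·(-0.5)) / 3 = 1/3 = 0.3333
  S[U,V] = ((0.5)·(-0.75) + (-0.5)·(-0.75) + (0.5)·(1.25) + (-0.5)·(0.25)) / 3 = 0.5/3 = 0.1667
  S[V,V] = ((-0.75)·(-0.75) + (-0.75)·(-0.75) + (1.25)·(1.25) + (0.25)·(0.25)) / 3 = 2.75/3 = 0.9167

S is symmetric (S[j,i] = S[i,j]). Assembling:

S = [[0.3333, 0.1667],
 [0.1667, 0.9167]]


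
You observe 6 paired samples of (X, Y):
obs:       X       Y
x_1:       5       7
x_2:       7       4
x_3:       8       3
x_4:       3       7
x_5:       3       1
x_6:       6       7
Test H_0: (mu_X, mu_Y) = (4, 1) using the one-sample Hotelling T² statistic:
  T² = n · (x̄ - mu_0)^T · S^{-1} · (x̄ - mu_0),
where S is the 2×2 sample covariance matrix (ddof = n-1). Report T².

Step 1 — sample mean vector:
  mean(X) = (5 + 7 + 8 + 3 + 3 + 6) / 6 = 32/6 = 5.3333
  mean(Y) = (7 + 4 + 3 + 7 + 1 + 7) / 6 = 29/6 = 4.8333
  x̄ = (5.3333, 4.8333),  deviation x̄ - mu_0 = (5.3333, 4.8333) - (4, 1) = (1.3333, 3.8333).

Step 2 — sample covariance matrix, S[i,j] = (1/(n-1)) · Σ_k (x_{k,i} - mean_i) · (x_{k,j} - mean_j), divisor n-1 = 5:
  S[X,X] = ((-0.3333)·(-0.3333) + (1.6667)·(1.6667) + (2.6667)·(2.6667) + (-2.3333)·(-2.3333) + (-2.3333)·(-2.3333) + (0.6667)·(0.6667)) / 5 = 21.3333/5 = 4.2667
  S[X,Y] = ((-0.3333)·(2.1667) + (1.6667)·(-0.8333) + (2.6667)·(-1.8333) + (-2.3333)·(2.1667) + (-2.3333)·(-3.8333) + (0.6667)·(2.1667)) / 5 = -1.6667/5 = -0.3333
  S[Y,Y] = ((2.1667)·(2.1667) + (-0.8333)·(-0.8333) + (-1.8333)·(-1.8333) + (2.1667)·(2.1667) + (-3.8333)·(-3.8333) + (2.1667)·(2.1667)) / 5 = 32.8333/5 = 6.5667
  S = [[4.2667, -0.3333],
 [-0.3333, 6.5667]].

Step 3 — invert S. det(S) = 4.2667·6.5667 - (-0.3333)² = 27.9067.
  S^{-1} = (1/det) · [[d, -b], [-b, a]] = [[0.2353, 0.0119],
 [0.0119, 0.1529]].

Step 4 — quadratic form (x̄ - mu_0)^T · S^{-1} · (x̄ - mu_0):
  S^{-1} · (x̄ - mu_0) = (0.3595, 0.602),
  (x̄ - mu_0)^T · [...] = (1.3333)·(0.3595) + (3.8333)·(0.602) = 2.7871.

Step 5 — scale by n: T² = 6 · 2.7871 = 16.7224.

T² ≈ 16.7224


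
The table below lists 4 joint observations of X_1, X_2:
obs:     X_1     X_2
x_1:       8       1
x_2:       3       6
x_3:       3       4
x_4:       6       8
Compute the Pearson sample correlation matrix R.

Step 1 — column means:
  mean(X_1) = (8 + 3 + 3 + 6) / 4 = 20/4 = 5
  mean(X_2) = (1 + 6 + 4 + 8) / 4 = 19/4 = 4.75

Step 2 — sample variances and covariances s[i,j] = (1/(n-1)) · Σ_k (x_{k,i} - mean_i) · (x_{k,j} - mean_j), with n-1 = 3:
  s[X_1,X_1] = ((3)·(3) + (-2)·(-2) + (-2)·(-2) + (1)·(1)) / 3 = 18/3 = 6
  s[X_1,X_2] = ((3)·(-3.75) + (-2)·(1.25) + (-2)·(-0.75) + (1)·(3.25)) / 3 = -9/3 = -3
  s[X_2,X_2] = ((-3.75)·(-3.75) + (1.25)·(1.25) + (-0.75)·(-0.75) + (3.25)·(3.25)) / 3 = 26.75/3 = 8.9167
  Sample standard deviations s_i = √(s[i,i]):
  s(X_1) = √(6) = 2.4495
  s(X_2) = √(8.9167) = 2.9861

Step 3 — r_{ij} = s_{ij} / (s_i · s_j):
  r[X_1,X_1] = 1 (diagonal).
  r[X_1,X_2] = -3 / (2.4495 · 2.9861) = -3 / 7.3144 = -0.4102
  r[X_2,X_2] = 1 (diagonal).

R is symmetric with unit diagonal. Assembling:

R = [[1, -0.4102],
 [-0.4102, 1]]


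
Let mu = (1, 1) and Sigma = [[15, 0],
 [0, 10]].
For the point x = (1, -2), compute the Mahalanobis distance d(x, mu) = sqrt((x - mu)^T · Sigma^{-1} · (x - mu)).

Step 1 — centre the observation: (x - mu) = (0, -3).

Step 2 — invert Sigma. det(Sigma) = 15·10 - (0)² = 150.
  Sigma^{-1} = (1/det) · [[d, -b], [-b, a]] = [[0.0667, 0],
 [0, 0.1]].

Step 3 — form the quadratic (x - mu)^T · Sigma^{-1} · (x - mu):
  Sigma^{-1} · (x - mu) = (0, -0.3).
  (x - mu)^T · [Sigma^{-1} · (x - mu)] = (0)·(0) + (-3)·(-0.3) = 0.9.

Step 4 — take square root: d = √(0.9) ≈ 0.9487.

d(x, mu) = √(0.9) ≈ 0.9487


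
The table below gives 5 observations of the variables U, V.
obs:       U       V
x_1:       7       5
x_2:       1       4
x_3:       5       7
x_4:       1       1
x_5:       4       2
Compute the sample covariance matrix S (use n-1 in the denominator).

Step 1 — column means:
  mean(U) = (7 + 1 + 5 + 1 + 4) / 5 = 18/5 = 3.6
  mean(V) = (5 + 4 + 7 + 1 + 2) / 5 = 19/5 = 3.8

Step 2 — sample covariance S[i,j] = (1/(n-1)) · Σ_k (x_{k,i} - mean_i) · (x_{k,j} - mean_j), with n-1 = 4.
  S[U,U] = ((3.4)·(3.4) + (-2.6)·(-2.6) + (1.4)·(1.4) + (-2.6)·(-2.6) + (0.4)·(0.4)) / 4 = 27.2/4 = 6.8
  S[U,V] = ((3.4)·(1.2) + (-2.6)·(0.2) + (1.4)·(3.2) + (-2.6)·(-2.8) + (0.4)·(-1.8)) / 4 = 14.6/4 = 3.65
  S[V,V] = ((1.2)·(1.2) + (0.2)·(0.2) + (3.2)·(3.2) + (-2.8)·(-2.8) + (-1.8)·(-1.8)) / 4 = 22.8/4 = 5.7

S is symmetric (S[j,i] = S[i,j]). Assembling:

S = [[6.8, 3.65],
 [3.65, 5.7]]


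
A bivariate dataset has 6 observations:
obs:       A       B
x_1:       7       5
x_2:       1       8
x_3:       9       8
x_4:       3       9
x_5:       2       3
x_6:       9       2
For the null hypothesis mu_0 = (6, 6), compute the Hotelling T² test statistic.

Step 1 — sample mean vector:
  mean(A) = (7 + 1 + 9 + 3 + 2 + 9) / 6 = 31/6 = 5.1667
  mean(B) = (5 + 8 + 8 + 9 + 3 + 2) / 6 = 35/6 = 5.8333
  x̄ = (5.1667, 5.8333),  deviation x̄ - mu_0 = (5.1667, 5.8333) - (6, 6) = (-0.8333, -0.1667).

Step 2 — sample covariance matrix, S[i,j] = (1/(n-1)) · Σ_k (x_{k,i} - mean_i) · (x_{k,j} - mean_j), divisor n-1 = 5:
  S[A,A] = ((1.8333)·(1.8333) + (-4.1667)·(-4.1667) + (3.8333)·(3.8333) + (-2.1667)·(-2.1667) + (-3.1667)·(-3.1667) + (3.8333)·(3.8333)) / 5 = 64.8333/5 = 12.9667
  S[A,B] = ((1.8333)·(-0.8333) + (-4.1667)·(2.1667) + (3.8333)·(2.1667) + (-2.1667)·(3.1667) + (-3.1667)·(-2.8333) + (3.8333)·(-3.8333)) / 5 = -14.8333/5 = -2.9667
  S[B,B] = ((-0.8333)·(-0.8333) + (2.1667)·(2.1667) + (2.1667)·(2.1667) + (3.1667)·(3.1667) + (-2.8333)·(-2.8333) + (-3.8333)·(-3.8333)) / 5 = 42.8333/5 = 8.5667
  S = [[12.9667, -2.9667],
 [-2.9667, 8.5667]].

Step 3 — invert S. det(S) = 12.9667·8.5667 - (-2.9667)² = 102.28.
  S^{-1} = (1/det) · [[d, -b], [-b, a]] = [[0.0838, 0.029],
 [0.029, 0.1268]].

Step 4 — quadratic form (x̄ - mu_0)^T · S^{-1} · (x̄ - mu_0):
  S^{-1} · (x̄ - mu_0) = (-0.0746, -0.0453),
  (x̄ - mu_0)^T · [...] = (-0.8333)·(-0.0746) + (-0.1667)·(-0.0453) = 0.0697.

Step 5 — scale by n: T² = 6 · 0.0697 = 0.4185.

T² ≈ 0.4185


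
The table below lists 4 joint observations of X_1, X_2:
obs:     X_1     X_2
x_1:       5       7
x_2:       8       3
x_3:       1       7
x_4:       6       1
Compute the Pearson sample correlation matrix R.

Step 1 — column means:
  mean(X_1) = (5 + 8 + 1 + 6) / 4 = 20/4 = 5
  mean(X_2) = (7 + 3 + 7 + 1) / 4 = 18/4 = 4.5

Step 2 — sample variances and covariances s[i,j] = (1/(n-1)) · Σ_k (x_{k,i} - mean_i) · (x_{k,j} - mean_j), with n-1 = 3:
  s[X_1,X_1] = ((0)·(0) + (3)·(3) + (-4)·(-4) + (1)·(1)) / 3 = 26/3 = 8.6667
  s[X_1,X_2] = ((0)·(2.5) + (3)·(-1.5) + (-4)·(2.5) + (1)·(-3.5)) / 3 = -18/3 = -6
  s[X_2,X_2] = ((2.5)·(2.5) + (-1.5)·(-1.5) + (2.5)·(2.5) + (-3.5)·(-3.5)) / 3 = 27/3 = 9
  Sample standard deviations s_i = √(s[i,i]):
  s(X_1) = √(8.6667) = 2.9439
  s(X_2) = √(9) = 3

Step 3 — r_{ij} = s_{ij} / (s_i · s_j):
  r[X_1,X_1] = 1 (diagonal).
  r[X_1,X_2] = -6 / (2.9439 · 3) = -6 / 8.8318 = -0.6794
  r[X_2,X_2] = 1 (diagonal).

R is symmetric with unit diagonal. Assembling:

R = [[1, -0.6794],
 [-0.6794, 1]]


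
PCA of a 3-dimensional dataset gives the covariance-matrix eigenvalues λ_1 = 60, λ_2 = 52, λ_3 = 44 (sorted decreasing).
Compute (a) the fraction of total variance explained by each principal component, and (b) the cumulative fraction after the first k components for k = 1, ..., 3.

Step 1 — total variance = trace(Sigma) = Σ λ_i = 60 + 52 + 44 = 156.

Step 2 — fraction explained by component i = λ_i / Σ λ:
  PC1: 60/156 = 0.3846
  PC2: 52/156 = 0.3333
  PC3: 44/156 = 0.2821

Step 3 — cumulative fraction after k components = (λ_1 + ... + λ_k) / Σ λ:
  k = 1: 60/156 = 0.3846
  k = 2: (60 + 52)/156 = 112/156 = 0.7179
  k = 3: (60 + 52 + 44)/156 = 156/156 = 1

Summary (fraction, with percent):

explained: PC1 0.3846 (38.46%), PC2 0.3333 (33.33%), PC3 0.2821 (28.21%);  cumulative: 0.3846, 0.7179, 1


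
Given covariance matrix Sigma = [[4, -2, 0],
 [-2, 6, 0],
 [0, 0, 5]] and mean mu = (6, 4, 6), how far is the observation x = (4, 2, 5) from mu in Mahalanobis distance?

Step 1 — centre the observation: (x - mu) = (-2, -2, -1).

Step 2 — invert Sigma (cofactor / det for 3×3, or solve directly):
  Sigma^{-1} = [[0.3, 0.1, 0],
 [0.1, 0.2, 0],
 [0, 0, 0.2]].

Step 3 — form the quadratic (x - mu)^T · Sigma^{-1} · (x - mu):
  Sigma^{-1} · (x - mu) = (-0.8, -0.6, -0.2).
  (x - mu)^T · [Sigma^{-1} · (x - mu)] = (-2)·(-0.8) + (-2)·(-0.6) + (-1)·(-0.2) = 3.

Step 4 — take square root: d = √(3) ≈ 1.7321.

d(x, mu) = √(3) ≈ 1.7321


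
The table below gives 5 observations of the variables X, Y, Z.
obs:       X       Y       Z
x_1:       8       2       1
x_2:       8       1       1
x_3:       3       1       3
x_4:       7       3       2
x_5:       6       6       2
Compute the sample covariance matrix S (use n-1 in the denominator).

Step 1 — column means:
  mean(X) = (8 + 8 + 3 + 7 + 6) / 5 = 32/5 = 6.4
  mean(Y) = (2 + 1 + 1 + 3 + 6) / 5 = 13/5 = 2.6
  mean(Z) = (1 + 1 + 3 + 2 + 2) / 5 = 9/5 = 1.8

Step 2 — sample covariance S[i,j] = (1/(n-1)) · Σ_k (x_{k,i} - mean_i) · (x_{k,j} - mean_j), with n-1 = 4.
  S[X,X] = ((1.6)·(1.6) + (1.6)·(1.6) + (-3.4)·(-3.4) + (0.6)·(0.6) + (-0.4)·(-0.4)) / 4 = 17.2/4 = 4.3
  S[X,Y] = ((1.6)·(-0.6) + (1.6)·(-1.6) + (-3.4)·(-1.6) + (0.6)·(0.4) + (-0.4)·(3.4)) / 4 = 0.8/4 = 0.2
  S[X,Z] = ((1.6)·(-0.8) + (1.6)·(-0.8) + (-3.4)·(1.2) + (0.6)·(0.2) + (-0.4)·(0.2)) / 4 = -6.6/4 = -1.65
  S[Y,Y] = ((-0.6)·(-0.6) + (-1.6)·(-1.6) + (-1.6)·(-1.6) + (0.4)·(0.4) + (3.4)·(3.4)) / 4 = 17.2/4 = 4.3
  S[Y,Z] = ((-0.6)·(-0.8) + (-1.6)·(-0.8) + (-1.6)·(1.2) + (0.4)·(0.2) + (3.4)·(0.2)) / 4 = 0.6/4 = 0.15
  S[Z,Z] = ((-0.8)·(-0.8) + (-0.8)·(-0.8) + (1.2)·(1.2) + (0.2)·(0.2) + (0.2)·(0.2)) / 4 = 2.8/4 = 0.7

S is symmetric (S[j,i] = S[i,j]). Assembling:

S = [[4.3, 0.2, -1.65],
 [0.2, 4.3, 0.15],
 [-1.65, 0.15, 0.7]]


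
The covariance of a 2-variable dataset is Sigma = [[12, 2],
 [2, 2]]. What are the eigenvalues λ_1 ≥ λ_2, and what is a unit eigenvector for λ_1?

Step 1 — characteristic polynomial of 2×2 Sigma:
  det(Sigma - λI) = λ² - trace · λ + det = 0.
  trace = 12 + 2 = 14, det = 12·2 - (2)² = 20.
Step 2 — discriminant:
  Δ = trace² - 4·det = 196 - 80 = 116.
Step 3 — eigenvalues:
  λ = (trace ± √Δ)/2 = (14 ± 10.7703)/2,
  λ_1 = 12.3852,  λ_2 = 1.6148.

Step 4 — unit eigenvector for λ_1: solve (Sigma - λ_1 I)v = 0. First row:
  (12 - 12.3852)·v_x + (2)·v_y = 0, i.e. (-0.3852)·v_x + (2)·v_y = 0,
  so v ∝ (b, λ_1 - a) = (2, 0.3852) = u.
  ||u|| = √((2)² + (0.3852)²) = √(4.1484) ≈ 2.0368,
  v_1 = u/||u|| ≈ (0.982, 0.1891) (||v_1|| = 1).

λ_1 = 12.3852,  λ_2 = 1.6148;  v_1 ≈ (0.982, 0.1891)


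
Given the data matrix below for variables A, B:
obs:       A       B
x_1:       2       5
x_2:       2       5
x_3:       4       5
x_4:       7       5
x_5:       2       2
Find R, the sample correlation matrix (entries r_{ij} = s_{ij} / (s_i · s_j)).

Step 1 — column means:
  mean(A) = (2 + 2 + 4 + 7 + 2) / 5 = 17/5 = 3.4
  mean(B) = (5 + 5 + 5 + 5 + 2) / 5 = 22/5 = 4.4

Step 2 — sample variances and covariances s[i,j] = (1/(n-1)) · Σ_k (x_{k,i} - mean_i) · (x_{k,j} - mean_j), with n-1 = 4:
  s[A,A] = ((-1.4)·(-1.4) + (-1.4)·(-1.4) + (0.6)·(0.6) + (3.6)·(3.6) + (-1.4)·(-1.4)) / 4 = 19.2/4 = 4.8
  s[A,B] = ((-1.4)·(0.6) + (-1.4)·(0.6) + (0.6)·(0.6) + (3.6)·(0.6) + (-1.4)·(-2.4)) / 4 = 4.2/4 = 1.05
  s[B,B] = ((0.6)·(0.6) + (0.6)·(0.6) + (0.6)·(0.6) + (0.6)·(0.6) + (-2.4)·(-2.4)) / 4 = 7.2/4 = 1.8
  Sample standard deviations s_i = √(s[i,i]):
  s(A) = √(4.8) = 2.1909
  s(B) = √(1.8) = 1.3416

Step 3 — r_{ij} = s_{ij} / (s_i · s_j):
  r[A,A] = 1 (diagonal).
  r[A,B] = 1.05 / (2.1909 · 1.3416) = 1.05 / 2.9394 = 0.3572
  r[B,B] = 1 (diagonal).

R is symmetric with unit diagonal. Assembling:

R = [[1, 0.3572],
 [0.3572, 1]]


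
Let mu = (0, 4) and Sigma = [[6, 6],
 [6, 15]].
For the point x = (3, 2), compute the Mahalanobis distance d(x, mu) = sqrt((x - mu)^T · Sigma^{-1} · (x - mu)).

Step 1 — centre the observation: (x - mu) = (3, -2).

Step 2 — invert Sigma. det(Sigma) = 6·15 - (6)² = 54.
  Sigma^{-1} = (1/det) · [[d, -b], [-b, a]] = [[0.2778, -0.1111],
 [-0.1111, 0.1111]].

Step 3 — form the quadratic (x - mu)^T · Sigma^{-1} · (x - mu):
  Sigma^{-1} · (x - mu) = (1.0556, -0.5556).
  (x - mu)^T · [Sigma^{-1} · (x - mu)] = (3)·(1.0556) + (-2)·(-0.5556) = 4.2778.

Step 4 — take square root: d = √(4.2778) ≈ 2.0683.

d(x, mu) = √(4.2778) ≈ 2.0683


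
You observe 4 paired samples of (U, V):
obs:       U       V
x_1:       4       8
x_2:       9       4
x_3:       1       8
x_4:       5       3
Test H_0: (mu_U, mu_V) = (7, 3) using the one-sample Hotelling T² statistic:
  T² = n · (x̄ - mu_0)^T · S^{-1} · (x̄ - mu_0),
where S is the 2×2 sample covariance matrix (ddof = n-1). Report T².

Step 1 — sample mean vector:
  mean(U) = (4 + 9 + 1 + 5) / 4 = 19/4 = 4.75
  mean(V) = (8 + 4 + 8 + 3) / 4 = 23/4 = 5.75
  x̄ = (4.75, 5.75),  deviation x̄ - mu_0 = (4.75, 5.75) - (7, 3) = (-2.25, 2.75).

Step 2 — sample covariance matrix, S[i,j] = (1/(n-1)) · Σ_k (x_{k,i} - mean_i) · (x_{k,j} - mean_j), divisor n-1 = 3:
  S[U,U] = ((-0.75)·(-0.75) + (4.25)·(4.25) + (-3.75)·(-3.75) + (0.25)·(0.25)) / 3 = 32.75/3 = 10.9167
  S[U,V] = ((-0.75)·(2.25) + (4.25)·(-1.75) + (-3.75)·(2.25) + (0.25)·(-2.75)) / 3 = -18.25/3 = -6.0833
  S[V,V] = ((2.25)·(2.25) + (-1.75)·(-1.75) + (2.25)·(2.25) + (-2.75)·(-2.75)) / 3 = 20.75/3 = 6.9167
  S = [[10.9167, -6.0833],
 [-6.0833, 6.9167]].

Step 3 — invert S. det(S) = 10.9167·6.9167 - (-6.0833)² = 38.5.
  S^{-1} = (1/det) · [[d, -b], [-b, a]] = [[0.1797, 0.158],
 [0.158, 0.2835]].

Step 4 — quadratic form (x̄ - mu_0)^T · S^{-1} · (x̄ - mu_0):
  S^{-1} · (x̄ - mu_0) = (0.0303, 0.4242),
  (x̄ - mu_0)^T · [...] = (-2.25)·(0.0303) + (2.75)·(0.4242) = 1.0985.

Step 5 — scale by n: T² = 4 · 1.0985 = 4.3939.

T² ≈ 4.3939


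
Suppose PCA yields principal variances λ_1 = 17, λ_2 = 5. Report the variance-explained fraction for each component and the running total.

Step 1 — total variance = trace(Sigma) = Σ λ_i = 17 + 5 = 22.

Step 2 — fraction explained by component i = λ_i / Σ λ:
  PC1: 17/22 = 0.7727
  PC2: 5/22 = 0.2273

Step 3 — cumulative fraction after k components = (λ_1 + ... + λ_k) / Σ λ:
  k = 1: 17/22 = 0.7727
  k = 2: (17 + 5)/22 = 22/22 = 1

Summary (fraction, with percent):

explained: PC1 0.7727 (77.27%), PC2 0.2273 (22.73%);  cumulative: 0.7727, 1


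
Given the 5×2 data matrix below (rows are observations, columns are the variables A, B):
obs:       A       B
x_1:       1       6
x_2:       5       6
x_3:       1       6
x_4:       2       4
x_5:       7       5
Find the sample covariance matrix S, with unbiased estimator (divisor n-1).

Step 1 — column means:
  mean(A) = (1 + 5 + 1 + 2 + 7) / 5 = 16/5 = 3.2
  mean(B) = (6 + 6 + 6 + 4 + 5) / 5 = 27/5 = 5.4

Step 2 — sample covariance S[i,j] = (1/(n-1)) · Σ_k (x_{k,i} - mean_i) · (x_{k,j} - mean_j), with n-1 = 4.
  S[A,A] = ((-2.2)·(-2.2) + (1.8)·(1.8) + (-2.2)·(-2.2) + (-1.2)·(-1.2) + (3.8)·(3.8)) / 4 = 28.8/4 = 7.2
  S[A,B] = ((-2.2)·(0.6) + (1.8)·(0.6) + (-2.2)·(0.6) + (-1.2)·(-1.4) + (3.8)·(-0.4)) / 4 = -1.4/4 = -0.35
  S[B,B] = ((0.6)·(0.6) + (0.6)·(0.6) + (0.6)·(0.6) + (-1.4)·(-1.4) + (-0.4)·(-0.4)) / 4 = 3.2/4 = 0.8

S is symmetric (S[j,i] = S[i,j]). Assembling:

S = [[7.2, -0.35],
 [-0.35, 0.8]]


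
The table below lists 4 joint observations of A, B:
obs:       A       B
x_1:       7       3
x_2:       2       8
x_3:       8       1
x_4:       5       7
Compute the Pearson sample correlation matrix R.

Step 1 — column means:
  mean(A) = (7 + 2 + 8 + 5) / 4 = 22/4 = 5.5
  mean(B) = (3 + 8 + 1 + 7) / 4 = 19/4 = 4.75

Step 2 — sample variances and covariances s[i,j] = (1/(n-1)) · Σ_k (x_{k,i} - mean_i) · (x_{k,j} - mean_j), with n-1 = 3:
  s[A,A] = ((1.5)·(1.5) + (-3.5)·(-3.5) + (2.5)·(2.5) + (-0.5)·(-0.5)) / 3 = 21/3 = 7
  s[A,B] = ((1.5)·(-1.75) + (-3.5)·(3.25) + (2.5)·(-3.75) + (-0.5)·(2.25)) / 3 = -24.5/3 = -8.1667
  s[B,B] = ((-1.75)·(-1.75) + (3.25)·(3.25) + (-3.75)·(-3.75) + (2.25)·(2.25)) / 3 = 32.75/3 = 10.9167
  Sample standard deviations s_i = √(s[i,i]):
  s(A) = √(7) = 2.6458
  s(B) = √(10.9167) = 3.304

Step 3 — r_{ij} = s_{ij} / (s_i · s_j):
  r[A,A] = 1 (diagonal).
  r[A,B] = -8.1667 / (2.6458 · 3.304) = -8.1667 / 8.7417 = -0.9342
  r[B,B] = 1 (diagonal).

R is symmetric with unit diagonal. Assembling:

R = [[1, -0.9342],
 [-0.9342, 1]]


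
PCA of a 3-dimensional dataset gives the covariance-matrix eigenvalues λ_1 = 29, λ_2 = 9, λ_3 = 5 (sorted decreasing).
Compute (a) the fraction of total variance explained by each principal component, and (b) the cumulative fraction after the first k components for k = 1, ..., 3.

Step 1 — total variance = trace(Sigma) = Σ λ_i = 29 + 9 + 5 = 43.

Step 2 — fraction explained by component i = λ_i / Σ λ:
  PC1: 29/43 = 0.6744
  PC2: 9/43 = 0.2093
  PC3: 5/43 = 0.1163

Step 3 — cumulative fraction after k components = (λ_1 + ... + λ_k) / Σ λ:
  k = 1: 29/43 = 0.6744
  k = 2: (29 + 9)/43 = 38/43 = 0.8837
  k = 3: (29 + 9 + 5)/43 = 43/43 = 1

Summary (fraction, with percent):

explained: PC1 0.6744 (67.44%), PC2 0.2093 (20.93%), PC3 0.1163 (11.63%);  cumulative: 0.6744, 0.8837, 1


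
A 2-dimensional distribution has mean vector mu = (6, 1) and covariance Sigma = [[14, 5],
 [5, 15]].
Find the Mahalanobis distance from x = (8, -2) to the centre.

Step 1 — centre the observation: (x - mu) = (2, -3).

Step 2 — invert Sigma. det(Sigma) = 14·15 - (5)² = 185.
  Sigma^{-1} = (1/det) · [[d, -b], [-b, a]] = [[0.0811, -0.027],
 [-0.027, 0.0757]].

Step 3 — form the quadratic (x - mu)^T · Sigma^{-1} · (x - mu):
  Sigma^{-1} · (x - mu) = (0.2432, -0.2811).
  (x - mu)^T · [Sigma^{-1} · (x - mu)] = (2)·(0.2432) + (-3)·(-0.2811) = 1.3297.

Step 4 — take square root: d = √(1.3297) ≈ 1.1531.

d(x, mu) = √(1.3297) ≈ 1.1531


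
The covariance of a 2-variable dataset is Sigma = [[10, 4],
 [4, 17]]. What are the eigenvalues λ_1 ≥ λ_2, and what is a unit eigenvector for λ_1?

Step 1 — characteristic polynomial of 2×2 Sigma:
  det(Sigma - λI) = λ² - trace · λ + det = 0.
  trace = 10 + 17 = 27, det = 10·17 - (4)² = 154.
Step 2 — discriminant:
  Δ = trace² - 4·det = 729 - 616 = 113.
Step 3 — eigenvalues:
  λ = (trace ± √Δ)/2 = (27 ± 10.6301)/2,
  λ_1 = 18.8151,  λ_2 = 8.1849.

Step 4 — unit eigenvector for λ_1: solve (Sigma - λ_1 I)v = 0. First row:
  (10 - 18.8151)·v_x + (4)·v_y = 0, i.e. (-8.8151)·v_x + (4)·v_y = 0,
  so v ∝ (b, λ_1 - a) = (4, 8.8151) = u.
  ||u|| = √((4)² + (8.8151)²) = √(93.7055) ≈ 9.6802,
  v_1 = u/||u|| ≈ (0.4132, 0.9106) (||v_1|| = 1).

λ_1 = 18.8151,  λ_2 = 8.1849;  v_1 ≈ (0.4132, 0.9106)


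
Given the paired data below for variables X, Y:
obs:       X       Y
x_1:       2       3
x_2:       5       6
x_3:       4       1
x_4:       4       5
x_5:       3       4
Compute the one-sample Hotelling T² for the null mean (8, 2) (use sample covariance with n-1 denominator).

Step 1 — sample mean vector:
  mean(X) = (2 + 5 + 4 + 4 + 3) / 5 = 18/5 = 3.6
  mean(Y) = (3 + 6 + 1 + 5 + 4) / 5 = 19/5 = 3.8
  x̄ = (3.6, 3.8),  deviation x̄ - mu_0 = (3.6, 3.8) - (8, 2) = (-4.4, 1.8).

Step 2 — sample covariance matrix, S[i,j] = (1/(n-1)) · Σ_k (x_{k,i} - mean_i) · (x_{k,j} - mean_j), divisor n-1 = 4:
  S[X,X] = ((-1.6)·(-1.6) + (1.4)·(1.4) + (0.4)·(0.4) + (0.4)·(0.4) + (-0.6)·(-0.6)) / 4 = 5.2/4 = 1.3
  S[X,Y] = ((-1.6)·(-0.8) + (1.4)·(2.2) + (0.4)·(-2.8) + (0.4)·(1.2) + (-0.6)·(0.2)) / 4 = 3.6/4 = 0.9
  S[Y,Y] = ((-0.8)·(-0.8) + (2.2)·(2.2) + (-2.8)·(-2.8) + (1.2)·(1.2) + (0.2)·(0.2)) / 4 = 14.8/4 = 3.7
  S = [[1.3, 0.9],
 [0.9, 3.7]].

Step 3 — invert S. det(S) = 1.3·3.7 - (0.9)² = 4.
  S^{-1} = (1/det) · [[d, -b], [-b, a]] = [[0.925, -0.225],
 [-0.225, 0.325]].

Step 4 — quadratic form (x̄ - mu_0)^T · S^{-1} · (x̄ - mu_0):
  S^{-1} · (x̄ - mu_0) = (-4.475, 1.575),
  (x̄ - mu_0)^T · [...] = (-4.4)·(-4.475) + (1.8)·(1.575) = 22.525.

Step 5 — scale by n: T² = 5 · 22.525 = 112.625.

T² ≈ 112.625
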